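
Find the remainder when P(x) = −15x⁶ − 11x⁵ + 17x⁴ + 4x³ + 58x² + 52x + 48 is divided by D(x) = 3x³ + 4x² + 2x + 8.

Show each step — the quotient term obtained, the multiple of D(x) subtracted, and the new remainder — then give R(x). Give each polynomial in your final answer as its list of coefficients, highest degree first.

Step 1: lead(−15x⁶ − 11x⁵ + 17x⁴ + 4x³ + 58x² + 52x + 48) ÷ lead(D) = −15x⁶ ÷ 3x³ = −5x³. Subtract (−5x³)·D = −15x⁶ − 20x⁵ − 10x⁴ − 40x³. Remainder: 9x⁵ + 27x⁴ + 44x³ + 58x² + 52x + 48.
Step 2: lead(9x⁵ + 27x⁴ + 44x³ + 58x² + 52x + 48) ÷ lead(D) = 9x⁵ ÷ 3x³ = 3x². Subtract (3x²)·D = 9x⁵ + 12x⁴ + 6x³ + 24x². Remainder: 15x⁴ + 38x³ + 34x² + 52x + 48.
Step 3: lead(15x⁴ + 38x³ + 34x² + 52x + 48) ÷ lead(D) = 15x⁴ ÷ 3x³ = 5x. Subtract (5x)·D = 15x⁴ + 20x³ + 10x² + 40x. Remainder: 18x³ + 24x² + 12x + 48.
Step 4: lead(18x³ + 24x² + 12x + 48) ÷ lead(D) = 18x³ ÷ 3x³ = 6. Subtract (6)·D = 18x³ + 24x² + 12x + 48. Remainder: 0.

R = [0]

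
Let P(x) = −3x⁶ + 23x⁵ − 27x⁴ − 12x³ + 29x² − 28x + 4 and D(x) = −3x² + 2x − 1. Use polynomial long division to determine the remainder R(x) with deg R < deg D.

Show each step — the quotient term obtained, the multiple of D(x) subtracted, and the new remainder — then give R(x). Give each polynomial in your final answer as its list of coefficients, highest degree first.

Step 1: lead(−3x⁶ + 23x⁵ − 27x⁴ − 12x³ + 29x² − 28x + 4) ÷ lead(D) = −3x⁶ ÷ −3x² = x⁴. Subtract (x⁴)·D = −3x⁶ + 2x⁵ − x⁴. Remainder: 21x⁵ − 26x⁴ − 12x³ + 29x² − 28x + 4.
Step 2: lead(21x⁵ − 26x⁴ − 12x³ + 29x² − 28x + 4) ÷ lead(D) = 21x⁵ ÷ −3x² = −7x³. Subtract (−7x³)·D = 21x⁵ − 14x⁴ + 7x³. Remainder: −12x⁴ − 19x³ + 29x² − 28x + 4.
Step 3: lead(−12x⁴ − 19x³ + 29x² − 28x + 4) ÷ lead(D) = −12x⁴ ÷ −3x² = 4x². Subtract (4x²)·D = −12x⁴ + 8x³ − 4x². Remainder: −27x³ + 33x² − 28x + 4.
Step 4: lead(−27x³ + 33x² − 28x + 4) ÷ lead(D) = −27x³ ÷ −3x² = 9x. Subtract (9x)·D = −27x³ + 18x² − 9x. Remainder: 15x² − 19x + 4.
Step 5: lead(15x² − 19x + 4) ÷ lead(D) = 15x² ÷ −3x² = −5. Subtract (−5)·D = 15x² − 10x + 5. Remainder: −9x − 1.

R = [-9, -1]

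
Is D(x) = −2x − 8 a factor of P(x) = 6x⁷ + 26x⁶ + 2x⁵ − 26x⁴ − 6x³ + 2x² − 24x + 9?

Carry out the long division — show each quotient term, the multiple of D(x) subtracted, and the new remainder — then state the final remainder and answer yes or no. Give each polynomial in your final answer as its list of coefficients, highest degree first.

R = [9], so D(x) is not a factor of P(x). no

Step 1: lead(6x⁷ + 26x⁶ + 2x⁵ − 26x⁴ − 6x³ + 2x² − 24x + 9) ÷ lead(D) = 6x⁷ ÷ −2x = −3x⁶. Subtract (−3x⁶)·D = 6x⁷ + 24x⁶. Remainder: 2x⁶ + 2x⁵ − 26x⁴ − 6x³ + 2x² − 24x + 9.
Step 2: lead(2x⁶ + 2x⁵ − 26x⁴ − 6x³ + 2x² − 24x + 9) ÷ lead(D) = 2x⁶ ÷ −2x = −x⁵. Subtract (−x⁵)·D = 2x⁶ + 8x⁵. Remainder: −6x⁵ − 26x⁴ − 6x³ + 2x² − 24x + 9.
Step 3: lead(−6x⁵ − 26x⁴ − 6x³ + 2x² − 24x + 9) ÷ lead(D) = −6x⁵ ÷ −2x = 3x⁴. Subtract (3x⁴)·D = −6x⁵ − 24x⁴. Remainder: −2x⁴ − 6x³ + 2x² − 24x + 9.
Step 4: lead(−2x⁴ − 6x³ + 2x² − 24x + 9) ÷ lead(D) = −2x⁴ ÷ −2x = x³. Subtract (x³)·D = −2x⁴ − 8x³. Remainder: 2x³ + 2x² − 24x + 9.
Step 5: lead(2x³ + 2x² − 24x + 9) ÷ lead(D) = 2x³ ÷ −2x = −x². Subtract (−x²)·D = 2x³ + 8x². Remainder: −6x² − 24x + 9.
Step 6: lead(−6x² − 24x + 9) ÷ lead(D) = −6x² ÷ −2x = 3x. Subtract (3x)·D = −6x² − 24x. Remainder: 9.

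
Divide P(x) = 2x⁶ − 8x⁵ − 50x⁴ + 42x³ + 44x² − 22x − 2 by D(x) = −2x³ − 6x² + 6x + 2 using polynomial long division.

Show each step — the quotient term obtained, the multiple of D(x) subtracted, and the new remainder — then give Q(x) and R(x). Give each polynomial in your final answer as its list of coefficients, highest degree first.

Q = [-1, 7, 1, -4]; R = [6]

Step 1: lead(2x⁶ − 8x⁵ − 50x⁴ + 42x³ + 44x² − 22x − 2) ÷ lead(D) = 2x⁶ ÷ −2x³ = −x³. Subtract (−x³)·D = 2x⁶ + 6x⁵ − 6x⁴ − 2x³. Remainder: −14x⁵ − 44x⁴ + 44x³ + 44x² − 22x − 2.
Step 2: lead(−14x⁵ − 44x⁴ + 44x³ + 44x² − 22x − 2) ÷ lead(D) = −14x⁵ ÷ −2x³ = 7x². Subtract (7x²)·D = −14x⁵ − 42x⁴ + 42x³ + 14x². Remainder: −2x⁴ + 2x³ + 30x² − 22x − 2.
Step 3: lead(−2x⁴ + 2x³ + 30x² − 22x − 2) ÷ lead(D) = −2x⁴ ÷ −2x³ = x. Subtract (x)·D = −2x⁴ − 6x³ + 6x² + 2x. Remainder: 8x³ + 24x² − 24x − 2.
Step 4: lead(8x³ + 24x² − 24x − 2) ÷ lead(D) = 8x³ ÷ −2x³ = −4. Subtract (−4)·D = 8x³ + 24x² − 24x − 8. Remainder: 6.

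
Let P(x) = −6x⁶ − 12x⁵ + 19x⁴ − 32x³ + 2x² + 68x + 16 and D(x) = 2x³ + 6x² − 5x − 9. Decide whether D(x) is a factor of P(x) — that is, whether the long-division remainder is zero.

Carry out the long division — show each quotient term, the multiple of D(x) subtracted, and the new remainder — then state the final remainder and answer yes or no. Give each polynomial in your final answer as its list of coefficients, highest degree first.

Step 1: lead(−6x⁶ − 12x⁵ + 19x⁴ − 32x³ + 2x² + 68x + 16) ÷ lead(D) = −6x⁶ ÷ 2x³ = −3x³. Subtract (−3x³)·D = −6x⁶ − 18x⁵ + 15x⁴ + 27x³. Remainder: 6x⁵ + 4x⁴ − 59x³ + 2x² + 68x + 16.
Step 2: lead(6x⁵ + 4x⁴ − 59x³ + 2x² + 68x + 16) ÷ lead(D) = 6x⁵ ÷ 2x³ = 3x². Subtract (3x²)·D = 6x⁵ + 18x⁴ − 15x³ − 27x². Remainder: −14x⁴ − 44x³ + 29x² + 68x + 16.
Step 3: lead(−14x⁴ − 44x³ + 29x² + 68x + 16) ÷ lead(D) = −14x⁴ ÷ 2x³ = −7x. Subtract (−7x)·D = −14x⁴ − 42x³ + 35x² + 63x. Remainder: −2x³ − 6x² + 5x + 16.
Step 4: lead(−2x³ − 6x² + 5x + 16) ÷ lead(D) = −2x³ ÷ 2x³ = −1. Subtract (−1)·D = −2x³ − 6x² + 5x + 9. Remainder: 7.

R = [7], so D(x) is not a factor of P(x). no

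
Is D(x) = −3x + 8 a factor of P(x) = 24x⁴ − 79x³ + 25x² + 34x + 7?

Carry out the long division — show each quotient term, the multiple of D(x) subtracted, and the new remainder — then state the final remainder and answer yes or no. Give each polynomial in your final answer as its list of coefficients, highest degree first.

R = [-9], so D(x) is not a factor of P(x). no

Step 1: lead(24x⁴ − 79x³ + 25x² + 34x + 7) ÷ lead(D) = 24x⁴ ÷ −3x = −8x³. Subtract (−8x³)·D = 24x⁴ − 64x³. Remainder: −15x³ + 25x² + 34x + 7.
Step 2: lead(−15x³ + 25x² + 34x + 7) ÷ lead(D) = −15x³ ÷ −3x = 5x². Subtract (5x²)·D = −15x³ + 40x². Remainder: −15x² + 34x + 7.
Step 3: lead(−15x² + 34x + 7) ÷ lead(D) = −15x² ÷ −3x = 5x. Subtract (5x)·D = −15x² + 40x. Remainder: −6x + 7.
Step 4: lead(−6x + 7) ÷ lead(D) = −6x ÷ −3x = 2. Subtract (2)·D = −6x + 16. Remainder: −9.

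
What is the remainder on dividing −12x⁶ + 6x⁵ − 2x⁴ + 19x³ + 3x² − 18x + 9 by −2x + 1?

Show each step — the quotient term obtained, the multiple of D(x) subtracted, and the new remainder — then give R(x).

Step 1: lead(−12x⁶ + 6x⁵ − 2x⁴ + 19x³ + 3x² − 18x + 9) ÷ lead(D) = −12x⁶ ÷ −2x = 6x⁵. Subtract (6x⁵)·D = −12x⁶ + 6x⁵. Remainder: −2x⁴ + 19x³ + 3x² − 18x + 9.
Step 2: lead(−2x⁴ + 19x³ + 3x² − 18x + 9) ÷ lead(D) = −2x⁴ ÷ −2x = x³. Subtract (x³)·D = −2x⁴ + x³. Remainder: 18x³ + 3x² − 18x + 9.
Step 3: lead(18x³ + 3x² − 18x + 9) ÷ lead(D) = 18x³ ÷ −2x = −9x². Subtract (−9x²)·D = 18x³ − 9x². Remainder: 12x² − 18x + 9.
Step 4: lead(12x² − 18x + 9) ÷ lead(D) = 12x² ÷ −2x = −6x. Subtract (−6x)·D = 12x² − 6x. Remainder: −12x + 9.
Step 5: lead(−12x + 9) ÷ lead(D) = −12x ÷ −2x = 6. Subtract (6)·D = −12x + 6. Remainder: 3.

R(x) = 3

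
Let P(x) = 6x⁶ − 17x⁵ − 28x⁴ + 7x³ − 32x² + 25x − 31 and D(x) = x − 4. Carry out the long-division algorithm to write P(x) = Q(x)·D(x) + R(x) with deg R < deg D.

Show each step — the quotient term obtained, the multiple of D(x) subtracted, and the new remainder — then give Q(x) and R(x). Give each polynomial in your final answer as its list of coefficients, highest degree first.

Q = [6, 7, 0, 7, -4, 9]; R = [5]

Step 1: lead(6x⁶ − 17x⁵ − 28x⁴ + 7x³ − 32x² + 25x − 31) ÷ lead(D) = 6x⁶ ÷ x = 6x⁵. Subtract (6x⁵)·D = 6x⁶ − 24x⁵. Remainder: 7x⁵ − 28x⁴ + 7x³ − 32x² + 25x − 31.
Step 2: lead(7x⁵ − 28x⁴ + 7x³ − 32x² + 25x − 31) ÷ lead(D) = 7x⁵ ÷ x = 7x⁴. Subtract (7x⁴)·D = 7x⁵ − 28x⁴. Remainder: 7x³ − 32x² + 25x − 31.
Step 3: lead(7x³ − 32x² + 25x − 31) ÷ lead(D) = 7x³ ÷ x = 7x². Subtract (7x²)·D = 7x³ − 28x². Remainder: −4x² + 25x − 31.
Step 4: lead(−4x² + 25x − 31) ÷ lead(D) = −4x² ÷ x = −4x. Subtract (−4x)·D = −4x² + 16x. Remainder: 9x − 31.
Step 5: lead(9x − 31) ÷ lead(D) = 9x ÷ x = 9. Subtract (9)·D = 9x − 36. Remainder: 5.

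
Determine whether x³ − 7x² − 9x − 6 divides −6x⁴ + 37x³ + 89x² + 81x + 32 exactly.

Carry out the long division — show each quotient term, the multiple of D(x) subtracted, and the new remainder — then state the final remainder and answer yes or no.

R(x) = 2, so D(x) is not a factor of P(x). no

Step 1: lead(−6x⁴ + 37x³ + 89x² + 81x + 32) ÷ lead(D) = −6x⁴ ÷ x³ = −6x. Subtract (−6x)·D = −6x⁴ + 42x³ + 54x² + 36x. Remainder: −5x³ + 35x² + 45x + 32.
Step 2: lead(−5x³ + 35x² + 45x + 32) ÷ lead(D) = −5x³ ÷ x³ = −5. Subtract (−5)·D = −5x³ + 35x² + 45x + 30. Remainder: 2.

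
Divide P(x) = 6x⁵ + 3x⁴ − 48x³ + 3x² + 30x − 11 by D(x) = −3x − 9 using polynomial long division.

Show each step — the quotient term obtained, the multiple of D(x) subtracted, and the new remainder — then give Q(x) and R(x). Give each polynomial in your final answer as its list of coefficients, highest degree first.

Step 1: lead(6x⁵ + 3x⁴ − 48x³ + 3x² + 30x − 11) ÷ lead(D) = 6x⁵ ÷ −3x = −2x⁴. Subtract (−2x⁴)·D = 6x⁵ + 18x⁴. Remainder: −15x⁴ − 48x³ + 3x² + 30x − 11.
Step 2: lead(−15x⁴ − 48x³ + 3x² + 30x − 11) ÷ lead(D) = −15x⁴ ÷ −3x = 5x³. Subtract (5x³)·D = −15x⁴ − 45x³. Remainder: −3x³ + 3x² + 30x − 11.
Step 3: lead(−3x³ + 3x² + 30x − 11) ÷ lead(D) = −3x³ ÷ −3x = x². Subtract (x²)·D = −3x³ − 9x². Remainder: 12x² + 30x − 11.
Step 4: lead(12x² + 30x − 11) ÷ lead(D) = 12x² ÷ −3x = −4x. Subtract (−4x)·D = 12x² + 36x. Remainder: −6x − 11.
Step 5: lead(−6x − 11) ÷ lead(D) = −6x ÷ −3x = 2. Subtract (2)·D = −6x − 18. Remainder: 7.

Q = [-2, 5, 1, -4, 2]; R = [7]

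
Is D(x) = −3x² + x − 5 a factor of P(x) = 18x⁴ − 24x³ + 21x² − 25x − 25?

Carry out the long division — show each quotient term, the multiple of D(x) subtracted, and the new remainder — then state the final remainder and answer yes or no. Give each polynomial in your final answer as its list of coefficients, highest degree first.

R = [0], so D(x) is a factor of P(x). yes

Step 1: lead(18x⁴ − 24x³ + 21x² − 25x − 25) ÷ lead(D) = 18x⁴ ÷ −3x² = −6x². Subtract (−6x²)·D = 18x⁴ − 6x³ + 30x². Remainder: −18x³ − 9x² − 25x − 25.
Step 2: lead(−18x³ − 9x² − 25x − 25) ÷ lead(D) = −18x³ ÷ −3x² = 6x. Subtract (6x)·D = −18x³ + 6x² − 30x. Remainder: −15x² + 5x − 25.
Step 3: lead(−15x² + 5x − 25) ÷ lead(D) = −15x² ÷ −3x² = 5. Subtract (5)·D = −15x² + 5x − 25. Remainder: 0.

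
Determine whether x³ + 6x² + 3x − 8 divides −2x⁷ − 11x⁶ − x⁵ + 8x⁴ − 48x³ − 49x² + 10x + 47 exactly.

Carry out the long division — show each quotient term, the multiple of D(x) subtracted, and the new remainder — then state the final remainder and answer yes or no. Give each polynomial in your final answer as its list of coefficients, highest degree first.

R = [-9, -9], so D(x) is not a factor of P(x). no

Step 1: lead(−2x⁷ − 11x⁶ − x⁵ + 8x⁴ − 48x³ − 49x² + 10x + 47) ÷ lead(D) = −2x⁷ ÷ x³ = −2x⁴. Subtract (−2x⁴)·D = −2x⁷ − 12x⁶ − 6x⁵ + 16x⁴. Remainder: x⁶ + 5x⁵ − 8x⁴ − 48x³ − 49x² + 10x + 47.
Step 2: lead(x⁶ + 5x⁵ − 8x⁴ − 48x³ − 49x² + 10x + 47) ÷ lead(D) = x⁶ ÷ x³ = x³. Subtract (x³)·D = x⁶ + 6x⁵ + 3x⁴ − 8x³. Remainder: −x⁵ − 11x⁴ − 40x³ − 49x² + 10x + 47.
Step 3: lead(−x⁵ − 11x⁴ − 40x³ − 49x² + 10x + 47) ÷ lead(D) = −x⁵ ÷ x³ = −x². Subtract (−x²)·D = −x⁵ − 6x⁴ − 3x³ + 8x². Remainder: −5x⁴ − 37x³ − 57x² + 10x + 47.
Step 4: lead(−5x⁴ − 37x³ − 57x² + 10x + 47) ÷ lead(D) = −5x⁴ ÷ x³ = −5x. Subtract (−5x)·D = −5x⁴ − 30x³ − 15x² + 40x. Remainder: −7x³ − 42x² − 30x + 47.
Step 5: lead(−7x³ − 42x² − 30x + 47) ÷ lead(D) = −7x³ ÷ x³ = −7. Subtract (−7)·D = −7x³ − 42x² − 21x + 56. Remainder: −9x − 9.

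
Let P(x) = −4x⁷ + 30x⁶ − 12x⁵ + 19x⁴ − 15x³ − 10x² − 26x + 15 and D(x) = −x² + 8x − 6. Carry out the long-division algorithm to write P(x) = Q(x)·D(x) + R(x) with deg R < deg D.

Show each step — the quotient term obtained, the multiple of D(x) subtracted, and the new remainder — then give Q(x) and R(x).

Step 1: lead(−4x⁷ + 30x⁶ − 12x⁵ + 19x⁴ − 15x³ − 10x² − 26x + 15) ÷ lead(D) = −4x⁷ ÷ −x² = 4x⁵. Subtract (4x⁵)·D = −4x⁷ + 32x⁶ − 24x⁵. Remainder: −2x⁶ + 12x⁵ + 19x⁴ − 15x³ − 10x² − 26x + 15.
Step 2: lead(−2x⁶ + 12x⁵ + 19x⁴ − 15x³ − 10x² − 26x + 15) ÷ lead(D) = −2x⁶ ÷ −x² = 2x⁴. Subtract (2x⁴)·D = −2x⁶ + 16x⁵ − 12x⁴. Remainder: −4x⁵ + 31x⁴ − 15x³ − 10x² − 26x + 15.
Step 3: lead(−4x⁵ + 31x⁴ − 15x³ − 10x² − 26x + 15) ÷ lead(D) = −4x⁵ ÷ −x² = 4x³. Subtract (4x³)·D = −4x⁵ + 32x⁴ − 24x³. Remainder: −x⁴ + 9x³ − 10x² − 26x + 15.
Step 4: lead(−x⁴ + 9x³ − 10x² − 26x + 15) ÷ lead(D) = −x⁴ ÷ −x² = x². Subtract (x²)·D = −x⁴ + 8x³ − 6x². Remainder: x³ − 4x² − 26x + 15.
Step 5: lead(x³ − 4x² − 26x + 15) ÷ lead(D) = x³ ÷ −x² = −x. Subtract (−x)·D = x³ − 8x² + 6x. Remainder: 4x² − 32x + 15.
Step 6: lead(4x² − 32x + 15) ÷ lead(D) = 4x² ÷ −x² = −4. Subtract (−4)·D = 4x² − 32x + 24. Remainder: −9.

Q(x) = 4x⁵ + 2x⁴ + 4x³ + x² − x − 4; R(x) = −9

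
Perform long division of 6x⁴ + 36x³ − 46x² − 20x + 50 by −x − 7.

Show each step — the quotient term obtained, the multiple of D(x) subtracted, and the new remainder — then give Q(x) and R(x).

Step 1: lead(6x⁴ + 36x³ − 46x² − 20x + 50) ÷ lead(D) = 6x⁴ ÷ −x = −6x³. Subtract (−6x³)·D = 6x⁴ + 42x³. Remainder: −6x³ − 46x² − 20x + 50.
Step 2: lead(−6x³ − 46x² − 20x + 50) ÷ lead(D) = −6x³ ÷ −x = 6x². Subtract (6x²)·D = −6x³ − 42x². Remainder: −4x² − 20x + 50.
Step 3: lead(−4x² − 20x + 50) ÷ lead(D) = −4x² ÷ −x = 4x. Subtract (4x)·D = −4x² − 28x. Remainder: 8x + 50.
Step 4: lead(8x + 50) ÷ lead(D) = 8x ÷ −x = −8. Subtract (−8)·D = 8x + 56. Remainder: −6.

Q(x) = −6x³ + 6x² + 4x − 8; R(x) = −6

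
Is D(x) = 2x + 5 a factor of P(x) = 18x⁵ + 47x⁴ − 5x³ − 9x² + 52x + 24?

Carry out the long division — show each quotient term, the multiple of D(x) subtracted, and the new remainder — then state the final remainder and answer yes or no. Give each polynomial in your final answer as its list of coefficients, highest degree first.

Step 1: lead(18x⁵ + 47x⁴ − 5x³ − 9x² + 52x + 24) ÷ lead(D) = 18x⁵ ÷ 2x = 9x⁴. Subtract (9x⁴)·D = 18x⁵ + 45x⁴. Remainder: 2x⁴ − 5x³ − 9x² + 52x + 24.
Step 2: lead(2x⁴ − 5x³ − 9x² + 52x + 24) ÷ lead(D) = 2x⁴ ÷ 2x = x³. Subtract (x³)·D = 2x⁴ + 5x³. Remainder: −10x³ − 9x² + 52x + 24.
Step 3: lead(−10x³ − 9x² + 52x + 24) ÷ lead(D) = −10x³ ÷ 2x = −5x². Subtract (−5x²)·D = −10x³ − 25x². Remainder: 16x² + 52x + 24.
Step 4: lead(16x² + 52x + 24) ÷ lead(D) = 16x² ÷ 2x = 8x. Subtract (8x)·D = 16x² + 40x. Remainder: 12x + 24.
Step 5: lead(12x + 24) ÷ lead(D) = 12x ÷ 2x = 6. Subtract (6)·D = 12x + 30. Remainder: −6.

R = [-6], so D(x) is not a factor of P(x). no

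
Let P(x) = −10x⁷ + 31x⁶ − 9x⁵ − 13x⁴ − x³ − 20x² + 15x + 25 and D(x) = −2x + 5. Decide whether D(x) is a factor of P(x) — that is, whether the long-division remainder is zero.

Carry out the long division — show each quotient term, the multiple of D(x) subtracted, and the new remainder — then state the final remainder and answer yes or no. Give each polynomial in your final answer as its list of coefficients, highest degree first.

R = [0], so D(x) is a factor of P(x). yes

Step 1: lead(−10x⁷ + 31x⁶ − 9x⁵ − 13x⁴ − x³ − 20x² + 15x + 25) ÷ lead(D) = −10x⁷ ÷ −2x = 5x⁶. Subtract (5x⁶)·D = −10x⁷ + 25x⁶. Remainder: 6x⁶ − 9x⁵ − 13x⁴ − x³ − 20x² + 15x + 25.
Step 2: lead(6x⁶ − 9x⁵ − 13x⁴ − x³ − 20x² + 15x + 25) ÷ lead(D) = 6x⁶ ÷ −2x = −3x⁵. Subtract (−3x⁵)·D = 6x⁶ − 15x⁵. Remainder: 6x⁵ − 13x⁴ − x³ − 20x² + 15x + 25.
Step 3: lead(6x⁵ − 13x⁴ − x³ − 20x² + 15x + 25) ÷ lead(D) = 6x⁵ ÷ −2x = −3x⁴. Subtract (−3x⁴)·D = 6x⁵ − 15x⁴. Remainder: 2x⁴ − x³ − 20x² + 15x + 25.
Step 4: lead(2x⁴ − x³ − 20x² + 15x + 25) ÷ lead(D) = 2x⁴ ÷ −2x = −x³. Subtract (−x³)·D = 2x⁴ − 5x³. Remainder: 4x³ − 20x² + 15x + 25.
Step 5: lead(4x³ − 20x² + 15x + 25) ÷ lead(D) = 4x³ ÷ −2x = −2x². Subtract (−2x²)·D = 4x³ − 10x². Remainder: −10x² + 15x + 25.
Step 6: lead(−10x² + 15x + 25) ÷ lead(D) = −10x² ÷ −2x = 5x. Subtract (5x)·D = −10x² + 25x. Remainder: −10x + 25.
Step 7: lead(−10x + 25) ÷ lead(D) = −10x ÷ −2x = 5. Subtract (5)·D = −10x + 25. Remainder: 0.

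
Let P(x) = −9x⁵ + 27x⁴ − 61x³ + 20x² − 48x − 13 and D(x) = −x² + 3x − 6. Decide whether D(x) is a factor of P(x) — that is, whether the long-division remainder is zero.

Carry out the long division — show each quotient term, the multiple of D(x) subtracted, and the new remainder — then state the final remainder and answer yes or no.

Step 1: lead(−9x⁵ + 27x⁴ − 61x³ + 20x² − 48x − 13) ÷ lead(D) = −9x⁵ ÷ −x² = 9x³. Subtract (9x³)·D = −9x⁵ + 27x⁴ − 54x³. Remainder: −7x³ + 20x² − 48x − 13.
Step 2: lead(−7x³ + 20x² − 48x − 13) ÷ lead(D) = −7x³ ÷ −x² = 7x. Subtract (7x)·D = −7x³ + 21x² − 42x. Remainder: −x² − 6x − 13.
Step 3: lead(−x² − 6x − 13) ÷ lead(D) = −x² ÷ −x² = 1. Subtract (1)·D = −x² + 3x − 6. Remainder: −9x − 7.

R(x) = −9x − 7, so D(x) is not a factor of P(x). no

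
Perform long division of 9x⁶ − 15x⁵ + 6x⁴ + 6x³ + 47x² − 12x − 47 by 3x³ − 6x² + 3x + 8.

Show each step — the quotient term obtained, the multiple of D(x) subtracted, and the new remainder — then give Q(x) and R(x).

Q(x) = 3x³ + x² + x − 5; R(x) = 6x² − 5x − 7

Step 1: lead(9x⁶ − 15x⁵ + 6x⁴ + 6x³ + 47x² − 12x − 47) ÷ lead(D) = 9x⁶ ÷ 3x³ = 3x³. Subtract (3x³)·D = 9x⁶ − 18x⁵ + 9x⁴ + 24x³. Remainder: 3x⁵ − 3x⁴ − 18x³ + 47x² − 12x − 47.
Step 2: lead(3x⁵ − 3x⁴ − 18x³ + 47x² − 12x − 47) ÷ lead(D) = 3x⁵ ÷ 3x³ = x². Subtract (x²)·D = 3x⁵ − 6x⁴ + 3x³ + 8x². Remainder: 3x⁴ − 21x³ + 39x² − 12x − 47.
Step 3: lead(3x⁴ − 21x³ + 39x² − 12x − 47) ÷ lead(D) = 3x⁴ ÷ 3x³ = x. Subtract (x)·D = 3x⁴ − 6x³ + 3x² + 8x. Remainder: −15x³ + 36x² − 20x − 47.
Step 4: lead(−15x³ + 36x² − 20x − 47) ÷ lead(D) = −15x³ ÷ 3x³ = −5. Subtract (−5)·D = −15x³ + 30x² − 15x − 40. Remainder: 6x² − 5x − 7.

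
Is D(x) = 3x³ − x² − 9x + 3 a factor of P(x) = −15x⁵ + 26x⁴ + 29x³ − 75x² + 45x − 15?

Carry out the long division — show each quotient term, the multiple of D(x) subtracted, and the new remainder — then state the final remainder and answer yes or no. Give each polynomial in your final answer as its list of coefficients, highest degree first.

R = [-3, -6], so D(x) is not a factor of P(x). no

Step 1: lead(−15x⁵ + 26x⁴ + 29x³ − 75x² + 45x − 15) ÷ lead(D) = −15x⁵ ÷ 3x³ = −5x². Subtract (−5x²)·D = −15x⁵ + 5x⁴ + 45x³ − 15x². Remainder: 21x⁴ − 16x³ − 60x² + 45x − 15.
Step 2: lead(21x⁴ − 16x³ − 60x² + 45x − 15) ÷ lead(D) = 21x⁴ ÷ 3x³ = 7x. Subtract (7x)·D = 21x⁴ − 7x³ − 63x² + 21x. Remainder: −9x³ + 3x² + 24x − 15.
Step 3: lead(−9x³ + 3x² + 24x − 15) ÷ lead(D) = −9x³ ÷ 3x³ = −3. Subtract (−3)·D = −9x³ + 3x² + 27x − 9. Remainder: −3x − 6.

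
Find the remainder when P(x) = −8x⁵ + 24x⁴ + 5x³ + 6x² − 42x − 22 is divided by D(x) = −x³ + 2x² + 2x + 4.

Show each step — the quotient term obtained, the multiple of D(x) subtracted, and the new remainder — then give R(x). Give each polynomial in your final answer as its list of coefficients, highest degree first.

R = [-2]

Step 1: lead(−8x⁵ + 24x⁴ + 5x³ + 6x² − 42x − 22) ÷ lead(D) = −8x⁵ ÷ −x³ = 8x². Subtract (8x²)·D = −8x⁵ + 16x⁴ + 16x³ + 32x². Remainder: 8x⁴ − 11x³ − 26x² − 42x − 22.
Step 2: lead(8x⁴ − 11x³ − 26x² − 42x − 22) ÷ lead(D) = 8x⁴ ÷ −x³ = −8x. Subtract (−8x)·D = 8x⁴ − 16x³ − 16x² − 32x. Remainder: 5x³ − 10x² − 10x − 22.
Step 3: lead(5x³ − 10x² − 10x − 22) ÷ lead(D) = 5x³ ÷ −x³ = −5. Subtract (−5)·D = 5x³ − 10x² − 10x − 20. Remainder: −2.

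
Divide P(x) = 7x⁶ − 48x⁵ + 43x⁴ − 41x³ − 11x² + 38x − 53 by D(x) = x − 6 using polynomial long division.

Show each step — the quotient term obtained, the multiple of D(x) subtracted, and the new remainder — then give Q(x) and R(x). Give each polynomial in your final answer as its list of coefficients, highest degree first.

Step 1: lead(7x⁶ − 48x⁵ + 43x⁴ − 41x³ − 11x² + 38x − 53) ÷ lead(D) = 7x⁶ ÷ x = 7x⁵. Subtract (7x⁵)·D = 7x⁶ − 42x⁵. Remainder: −6x⁵ + 43x⁴ − 41x³ − 11x² + 38x − 53.
Step 2: lead(−6x⁵ + 43x⁴ − 41x³ − 11x² + 38x − 53) ÷ lead(D) = −6x⁵ ÷ x = −6x⁴. Subtract (−6x⁴)·D = −6x⁵ + 36x⁴. Remainder: 7x⁴ − 41x³ − 11x² + 38x − 53.
Step 3: lead(7x⁴ − 41x³ − 11x² + 38x − 53) ÷ lead(D) = 7x⁴ ÷ x = 7x³. Subtract (7x³)·D = 7x⁴ − 42x³. Remainder: x³ − 11x² + 38x − 53.
Step 4: lead(x³ − 11x² + 38x − 53) ÷ lead(D) = x³ ÷ x = x². Subtract (x²)·D = x³ − 6x². Remainder: −5x² + 38x − 53.
Step 5: lead(−5x² + 38x − 53) ÷ lead(D) = −5x² ÷ x = −5x. Subtract (−5x)·D = −5x² + 30x. Remainder: 8x − 53.
Step 6: lead(8x − 53) ÷ lead(D) = 8x ÷ x = 8. Subtract (8)·D = 8x − 48. Remainder: −5.

Q = [7, -6, 7, 1, -5, 8]; R = [-5]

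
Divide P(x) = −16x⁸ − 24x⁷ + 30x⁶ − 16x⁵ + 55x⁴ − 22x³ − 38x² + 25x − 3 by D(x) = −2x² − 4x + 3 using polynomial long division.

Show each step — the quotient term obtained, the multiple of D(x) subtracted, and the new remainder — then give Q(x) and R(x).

Q(x) = 8x⁶ − 4x⁵ + 5x⁴ − 8x³ − 4x² + 7x − 1; R(x) = 0

Step 1: lead(−16x⁸ − 24x⁷ + 30x⁶ − 16x⁵ + 55x⁴ − 22x³ − 38x² + 25x − 3) ÷ lead(D) = −16x⁸ ÷ −2x² = 8x⁶. Subtract (8x⁶)·D = −16x⁸ − 32x⁷ + 24x⁶. Remainder: 8x⁷ + 6x⁶ − 16x⁵ + 55x⁴ − 22x³ − 38x² + 25x − 3.
Step 2: lead(8x⁷ + 6x⁶ − 16x⁵ + 55x⁴ − 22x³ − 38x² + 25x − 3) ÷ lead(D) = 8x⁷ ÷ −2x² = −4x⁵. Subtract (−4x⁵)·D = 8x⁷ + 16x⁶ − 12x⁵. Remainder: −10x⁶ − 4x⁵ + 55x⁴ − 22x³ − 38x² + 25x − 3.
Step 3: lead(−10x⁶ − 4x⁵ + 55x⁴ − 22x³ − 38x² + 25x − 3) ÷ lead(D) = −10x⁶ ÷ −2x² = 5x⁴. Subtract (5x⁴)·D = −10x⁶ − 20x⁵ + 15x⁴. Remainder: 16x⁵ + 40x⁴ − 22x³ − 38x² + 25x − 3.
Step 4: lead(16x⁵ + 40x⁴ − 22x³ − 38x² + 25x − 3) ÷ lead(D) = 16x⁵ ÷ −2x² = −8x³. Subtract (−8x³)·D = 16x⁵ + 32x⁴ − 24x³. Remainder: 8x⁴ + 2x³ − 38x² + 25x − 3.
Step 5: lead(8x⁴ + 2x³ − 38x² + 25x − 3) ÷ lead(D) = 8x⁴ ÷ −2x² = −4x². Subtract (−4x²)·D = 8x⁴ + 16x³ − 12x². Remainder: −14x³ − 26x² + 25x − 3.
Step 6: lead(−14x³ − 26x² + 25x − 3) ÷ lead(D) = −14x³ ÷ −2x² = 7x. Subtract (7x)·D = −14x³ − 28x² + 21x. Remainder: 2x² + 4x − 3.
Step 7: lead(2x² + 4x − 3) ÷ lead(D) = 2x² ÷ −2x² = −1. Subtract (−1)·D = 2x² + 4x − 3. Remainder: 0.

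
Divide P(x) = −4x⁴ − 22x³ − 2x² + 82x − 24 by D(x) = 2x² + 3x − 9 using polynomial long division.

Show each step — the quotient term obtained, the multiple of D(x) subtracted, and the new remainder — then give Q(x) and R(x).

Q(x) = −2x² − 8x + 2; R(x) = 4x − 6

Step 1: lead(−4x⁴ − 22x³ − 2x² + 82x − 24) ÷ lead(D) = −4x⁴ ÷ 2x² = −2x². Subtract (−2x²)·D = −4x⁴ − 6x³ + 18x². Remainder: −16x³ − 20x² + 82x − 24.
Step 2: lead(−16x³ − 20x² + 82x − 24) ÷ lead(D) = −16x³ ÷ 2x² = −8x. Subtract (−8x)·D = −16x³ − 24x² + 72x. Remainder: 4x² + 10x − 24.
Step 3: lead(4x² + 10x − 24) ÷ lead(D) = 4x² ÷ 2x² = 2. Subtract (2)·D = 4x² + 6x − 18. Remainder: 4x − 6.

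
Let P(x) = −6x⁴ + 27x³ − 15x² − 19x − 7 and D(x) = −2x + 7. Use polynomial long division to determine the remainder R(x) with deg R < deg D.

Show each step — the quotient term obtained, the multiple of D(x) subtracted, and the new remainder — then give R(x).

R(x) = 0

Step 1: lead(−6x⁴ + 27x³ − 15x² − 19x − 7) ÷ lead(D) = −6x⁴ ÷ −2x = 3x³. Subtract (3x³)·D = −6x⁴ + 21x³. Remainder: 6x³ − 15x² − 19x − 7.
Step 2: lead(6x³ − 15x² − 19x − 7) ÷ lead(D) = 6x³ ÷ −2x = −3x². Subtract (−3x²)·D = 6x³ − 21x². Remainder: 6x² − 19x − 7.
Step 3: lead(6x² − 19x − 7) ÷ lead(D) = 6x² ÷ −2x = −3x. Subtract (−3x)·D = 6x² − 21x. Remainder: 2x − 7.
Step 4: lead(2x − 7) ÷ lead(D) = 2x ÷ −2x = −1. Subtract (−1)·D = 2x − 7. Remainder: 0.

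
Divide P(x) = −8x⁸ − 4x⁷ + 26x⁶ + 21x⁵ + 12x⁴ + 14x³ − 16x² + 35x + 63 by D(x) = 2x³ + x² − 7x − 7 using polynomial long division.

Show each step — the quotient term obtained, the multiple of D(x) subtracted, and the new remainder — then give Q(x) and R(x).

Q(x) = −4x⁵ − x³ − 3x² + 4x − 9; R(x) = 0

Step 1: lead(−8x⁸ − 4x⁷ + 26x⁶ + 21x⁵ + 12x⁴ + 14x³ − 16x² + 35x + 63) ÷ lead(D) = −8x⁸ ÷ 2x³ = −4x⁵. Subtract (−4x⁵)·D = −8x⁸ − 4x⁷ + 28x⁶ + 28x⁵. Remainder: −2x⁶ − 7x⁵ + 12x⁴ + 14x³ − 16x² + 35x + 63.
Step 2: lead(−2x⁶ − 7x⁵ + 12x⁴ + 14x³ − 16x² + 35x + 63) ÷ lead(D) = −2x⁶ ÷ 2x³ = −x³. Subtract (−x³)·D = −2x⁶ − x⁵ + 7x⁴ + 7x³. Remainder: −6x⁵ + 5x⁴ + 7x³ − 16x² + 35x + 63.
Step 3: lead(−6x⁵ + 5x⁴ + 7x³ − 16x² + 35x + 63) ÷ lead(D) = −6x⁵ ÷ 2x³ = −3x². Subtract (−3x²)·D = −6x⁵ − 3x⁴ + 21x³ + 21x². Remainder: 8x⁴ − 14x³ − 37x² + 35x + 63.
Step 4: lead(8x⁴ − 14x³ − 37x² + 35x + 63) ÷ lead(D) = 8x⁴ ÷ 2x³ = 4x. Subtract (4x)·D = 8x⁴ + 4x³ − 28x² − 28x. Remainder: −18x³ − 9x² + 63x + 63.
Step 5: lead(−18x³ − 9x² + 63x + 63) ÷ lead(D) = −18x³ ÷ 2x³ = −9. Subtract (−9)·D = −18x³ − 9x² + 63x + 63. Remainder: 0.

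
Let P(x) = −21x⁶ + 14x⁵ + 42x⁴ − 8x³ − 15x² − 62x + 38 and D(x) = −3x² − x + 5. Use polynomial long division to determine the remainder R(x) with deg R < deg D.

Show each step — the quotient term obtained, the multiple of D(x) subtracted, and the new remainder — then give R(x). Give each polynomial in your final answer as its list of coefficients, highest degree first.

R = [-9, -2]

Step 1: lead(−21x⁶ + 14x⁵ + 42x⁴ − 8x³ − 15x² − 62x + 38) ÷ lead(D) = −21x⁶ ÷ −3x² = 7x⁴. Subtract (7x⁴)·D = −21x⁶ − 7x⁵ + 35x⁴. Remainder: 21x⁵ + 7x⁴ − 8x³ − 15x² − 62x + 38.
Step 2: lead(21x⁵ + 7x⁴ − 8x³ − 15x² − 62x + 38) ÷ lead(D) = 21x⁵ ÷ −3x² = −7x³. Subtract (−7x³)·D = 21x⁵ + 7x⁴ − 35x³. Remainder: 27x³ − 15x² − 62x + 38.
Step 3: lead(27x³ − 15x² − 62x + 38) ÷ lead(D) = 27x³ ÷ −3x² = −9x. Subtract (−9x)·D = 27x³ + 9x² − 45x. Remainder: −24x² − 17x + 38.
Step 4: lead(−24x² − 17x + 38) ÷ lead(D) = −24x² ÷ −3x² = 8. Subtract (8)·D = −24x² − 8x + 40. Remainder: −9x − 2.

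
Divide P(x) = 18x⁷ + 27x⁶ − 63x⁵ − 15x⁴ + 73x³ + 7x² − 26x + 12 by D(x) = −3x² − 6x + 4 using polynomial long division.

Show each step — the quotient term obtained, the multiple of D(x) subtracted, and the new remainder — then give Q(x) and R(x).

Q(x) = −6x⁵ + 3x⁴ + 7x³ − 5x² − 5x + 1; R(x) = 8

Step 1: lead(18x⁷ + 27x⁶ − 63x⁵ − 15x⁴ + 73x³ + 7x² − 26x + 12) ÷ lead(D) = 18x⁷ ÷ −3x² = −6x⁵. Subtract (−6x⁵)·D = 18x⁷ + 36x⁶ − 24x⁵. Remainder: −9x⁶ − 39x⁵ − 15x⁴ + 73x³ + 7x² − 26x + 12.
Step 2: lead(−9x⁶ − 39x⁵ − 15x⁴ + 73x³ + 7x² − 26x + 12) ÷ lead(D) = −9x⁶ ÷ −3x² = 3x⁴. Subtract (3x⁴)·D = −9x⁶ − 18x⁵ + 12x⁴. Remainder: −21x⁵ − 27x⁴ + 73x³ + 7x² − 26x + 12.
Step 3: lead(−21x⁵ − 27x⁴ + 73x³ + 7x² − 26x + 12) ÷ lead(D) = −21x⁵ ÷ −3x² = 7x³. Subtract (7x³)·D = −21x⁵ − 42x⁴ + 28x³. Remainder: 15x⁴ + 45x³ + 7x² − 26x + 12.
Step 4: lead(15x⁴ + 45x³ + 7x² − 26x + 12) ÷ lead(D) = 15x⁴ ÷ −3x² = −5x². Subtract (−5x²)·D = 15x⁴ + 30x³ − 20x². Remainder: 15x³ + 27x² − 26x + 12.
Step 5: lead(15x³ + 27x² − 26x + 12) ÷ lead(D) = 15x³ ÷ −3x² = −5x. Subtract (−5x)·D = 15x³ + 30x² − 20x. Remainder: −3x² − 6x + 12.
Step 6: lead(−3x² − 6x + 12) ÷ lead(D) = −3x² ÷ −3x² = 1. Subtract (1)·D = −3x² − 6x + 4. Remainder: 8.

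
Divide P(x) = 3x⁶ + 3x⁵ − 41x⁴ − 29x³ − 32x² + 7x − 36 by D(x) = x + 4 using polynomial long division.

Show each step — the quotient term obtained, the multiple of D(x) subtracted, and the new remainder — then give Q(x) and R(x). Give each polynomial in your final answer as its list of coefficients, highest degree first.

Q = [3, -9, -5, -9, 4, -9]; R = [0]

Step 1: lead(3x⁶ + 3x⁵ − 41x⁴ − 29x³ − 32x² + 7x − 36) ÷ lead(D) = 3x⁶ ÷ x = 3x⁵. Subtract (3x⁵)·D = 3x⁶ + 12x⁵. Remainder: −9x⁵ − 41x⁴ − 29x³ − 32x² + 7x − 36.
Step 2: lead(−9x⁵ − 41x⁴ − 29x³ − 32x² + 7x − 36) ÷ lead(D) = −9x⁵ ÷ x = −9x⁴. Subtract (−9x⁴)·D = −9x⁵ − 36x⁴. Remainder: −5x⁴ − 29x³ − 32x² + 7x − 36.
Step 3: lead(−5x⁴ − 29x³ − 32x² + 7x − 36) ÷ lead(D) = −5x⁴ ÷ x = −5x³. Subtract (−5x³)·D = −5x⁴ − 20x³. Remainder: −9x³ − 32x² + 7x − 36.
Step 4: lead(−9x³ − 32x² + 7x − 36) ÷ lead(D) = −9x³ ÷ x = −9x². Subtract (−9x²)·D = −9x³ − 36x². Remainder: 4x² + 7x − 36.
Step 5: lead(4x² + 7x − 36) ÷ lead(D) = 4x² ÷ x = 4x. Subtract (4x)·D = 4x² + 16x. Remainder: −9x − 36.
Step 6: lead(−9x − 36) ÷ lead(D) = −9x ÷ x = −9. Subtract (−9)·D = −9x − 36. Remainder: 0.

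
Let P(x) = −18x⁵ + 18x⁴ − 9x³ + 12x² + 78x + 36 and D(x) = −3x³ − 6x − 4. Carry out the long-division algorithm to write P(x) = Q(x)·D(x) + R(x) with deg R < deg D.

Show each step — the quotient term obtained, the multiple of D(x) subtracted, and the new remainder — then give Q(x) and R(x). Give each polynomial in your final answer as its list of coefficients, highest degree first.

Q = [6, -6, -9]; R = [0]

Step 1: lead(−18x⁵ + 18x⁴ − 9x³ + 12x² + 78x + 36) ÷ lead(D) = −18x⁵ ÷ −3x³ = 6x². Subtract (6x²)·D = −18x⁵ − 36x³ − 24x². Remainder: 18x⁴ + 27x³ + 36x² + 78x + 36.
Step 2: lead(18x⁴ + 27x³ + 36x² + 78x + 36) ÷ lead(D) = 18x⁴ ÷ −3x³ = −6x. Subtract (−6x)·D = 18x⁴ + 36x² + 24x. Remainder: 27x³ + 54x + 36.
Step 3: lead(27x³ + 54x + 36) ÷ lead(D) = 27x³ ÷ −3x³ = −9. Subtract (−9)·D = 27x³ + 54x + 36. Remainder: 0.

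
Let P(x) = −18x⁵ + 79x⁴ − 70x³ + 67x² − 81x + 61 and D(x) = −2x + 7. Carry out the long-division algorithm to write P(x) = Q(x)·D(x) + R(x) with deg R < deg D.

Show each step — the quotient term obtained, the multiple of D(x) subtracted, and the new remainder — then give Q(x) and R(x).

Q(x) = 9x⁴ − 8x³ + 7x² − 9x + 9; R(x) = −2

Step 1: lead(−18x⁵ + 79x⁴ − 70x³ + 67x² − 81x + 61) ÷ lead(D) = −18x⁵ ÷ −2x = 9x⁴. Subtract (9x⁴)·D = −18x⁵ + 63x⁴. Remainder: 16x⁴ − 70x³ + 67x² − 81x + 61.
Step 2: lead(16x⁴ − 70x³ + 67x² − 81x + 61) ÷ lead(D) = 16x⁴ ÷ −2x = −8x³. Subtract (−8x³)·D = 16x⁴ − 56x³. Remainder: −14x³ + 67x² − 81x + 61.
Step 3: lead(−14x³ + 67x² − 81x + 61) ÷ lead(D) = −14x³ ÷ −2x = 7x². Subtract (7x²)·D = −14x³ + 49x². Remainder: 18x² − 81x + 61.
Step 4: lead(18x² − 81x + 61) ÷ lead(D) = 18x² ÷ −2x = −9x. Subtract (−9x)·D = 18x² − 63x. Remainder: −18x + 61.
Step 5: lead(−18x + 61) ÷ lead(D) = −18x ÷ −2x = 9. Subtract (9)·D = −18x + 63. Remainder: −2.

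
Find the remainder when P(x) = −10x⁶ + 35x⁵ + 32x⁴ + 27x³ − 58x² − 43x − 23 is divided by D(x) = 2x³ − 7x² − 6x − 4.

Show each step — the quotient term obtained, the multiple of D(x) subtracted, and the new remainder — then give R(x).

R(x) = −3x² + 3x + 5

Step 1: lead(−10x⁶ + 35x⁵ + 32x⁴ + 27x³ − 58x² − 43x − 23) ÷ lead(D) = −10x⁶ ÷ 2x³ = −5x³. Subtract (−5x³)·D = −10x⁶ + 35x⁵ + 30x⁴ + 20x³. Remainder: 2x⁴ + 7x³ − 58x² − 43x − 23.
Step 2: lead(2x⁴ + 7x³ − 58x² − 43x − 23) ÷ lead(D) = 2x⁴ ÷ 2x³ = x. Subtract (x)·D = 2x⁴ − 7x³ − 6x² − 4x. Remainder: 14x³ − 52x² − 39x − 23.
Step 3: lead(14x³ − 52x² − 39x − 23) ÷ lead(D) = 14x³ ÷ 2x³ = 7. Subtract (7)·D = 14x³ − 49x² − 42x − 28. Remainder: −3x² + 3x + 5.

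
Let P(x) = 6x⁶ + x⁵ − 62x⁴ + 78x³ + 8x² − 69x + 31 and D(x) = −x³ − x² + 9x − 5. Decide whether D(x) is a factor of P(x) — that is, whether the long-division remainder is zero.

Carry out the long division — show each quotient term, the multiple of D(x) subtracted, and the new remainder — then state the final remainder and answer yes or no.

Step 1: lead(6x⁶ + x⁵ − 62x⁴ + 78x³ + 8x² − 69x + 31) ÷ lead(D) = 6x⁶ ÷ −x³ = −6x³. Subtract (−6x³)·D = 6x⁶ + 6x⁵ − 54x⁴ + 30x³. Remainder: −5x⁵ − 8x⁴ + 48x³ + 8x² − 69x + 31.
Step 2: lead(−5x⁵ − 8x⁴ + 48x³ + 8x² − 69x + 31) ÷ lead(D) = −5x⁵ ÷ −x³ = 5x². Subtract (5x²)·D = −5x⁵ − 5x⁴ + 45x³ − 25x². Remainder: −3x⁴ + 3x³ + 33x² − 69x + 31.
Step 3: lead(−3x⁴ + 3x³ + 33x² − 69x + 31) ÷ lead(D) = −3x⁴ ÷ −x³ = 3x. Subtract (3x)·D = −3x⁴ − 3x³ + 27x² − 15x. Remainder: 6x³ + 6x² − 54x + 31.
Step 4: lead(6x³ + 6x² − 54x + 31) ÷ lead(D) = 6x³ ÷ −x³ = −6. Subtract (−6)·D = 6x³ + 6x² − 54x + 30. Remainder: 1.

R(x) = 1, so D(x) is not a factor of P(x). no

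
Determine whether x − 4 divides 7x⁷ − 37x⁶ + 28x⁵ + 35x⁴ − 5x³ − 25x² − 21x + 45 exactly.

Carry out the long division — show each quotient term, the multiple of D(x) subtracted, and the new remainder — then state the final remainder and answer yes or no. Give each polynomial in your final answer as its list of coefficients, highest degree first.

Step 1: lead(7x⁷ − 37x⁶ + 28x⁵ + 35x⁴ − 5x³ − 25x² − 21x + 45) ÷ lead(D) = 7x⁷ ÷ x = 7x⁶. Subtract (7x⁶)·D = 7x⁷ − 28x⁶. Remainder: −9x⁶ + 28x⁵ + 35x⁴ − 5x³ − 25x² − 21x + 45.
Step 2: lead(−9x⁶ + 28x⁵ + 35x⁴ − 5x³ − 25x² − 21x + 45) ÷ lead(D) = −9x⁶ ÷ x = −9x⁵. Subtract (−9x⁵)·D = −9x⁶ + 36x⁵. Remainder: −8x⁵ + 35x⁴ − 5x³ − 25x² − 21x + 45.
Step 3: lead(−8x⁵ + 35x⁴ − 5x³ − 25x² − 21x + 45) ÷ lead(D) = −8x⁵ ÷ x = −8x⁴. Subtract (−8x⁴)·D = −8x⁵ + 32x⁴. Remainder: 3x⁴ − 5x³ − 25x² − 21x + 45.
Step 4: lead(3x⁴ − 5x³ − 25x² − 21x + 45) ÷ lead(D) = 3x⁴ ÷ x = 3x³. Subtract (3x³)·D = 3x⁴ − 12x³. Remainder: 7x³ − 25x² − 21x + 45.
Step 5: lead(7x³ − 25x² − 21x + 45) ÷ lead(D) = 7x³ ÷ x = 7x². Subtract (7x²)·D = 7x³ − 28x². Remainder: 3x² − 21x + 45.
Step 6: lead(3x² − 21x + 45) ÷ lead(D) = 3x² ÷ x = 3x. Subtract (3x)·D = 3x² − 12x. Remainder: −9x + 45.
Step 7: lead(−9x + 45) ÷ lead(D) = −9x ÷ x = −9. Subtract (−9)·D = −9x + 36. Remainder: 9.

R = [9], so D(x) is not a factor of P(x). no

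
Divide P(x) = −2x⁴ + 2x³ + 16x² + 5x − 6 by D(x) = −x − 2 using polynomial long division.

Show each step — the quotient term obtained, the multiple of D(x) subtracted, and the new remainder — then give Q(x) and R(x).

Step 1: lead(−2x⁴ + 2x³ + 16x² + 5x − 6) ÷ lead(D) = −2x⁴ ÷ −x = 2x³. Subtract (2x³)·D = −2x⁴ − 4x³. Remainder: 6x³ + 16x² + 5x − 6.
Step 2: lead(6x³ + 16x² + 5x − 6) ÷ lead(D) = 6x³ ÷ −x = −6x². Subtract (−6x²)·D = 6x³ + 12x². Remainder: 4x² + 5x − 6.
Step 3: lead(4x² + 5x − 6) ÷ lead(D) = 4x² ÷ −x = −4x. Subtract (−4x)·D = 4x² + 8x. Remainder: −3x − 6.
Step 4: lead(−3x − 6) ÷ lead(D) = −3x ÷ −x = 3. Subtract (3)·D = −3x − 6. Remainder: 0.

Q(x) = 2x³ − 6x² − 4x + 3; R(x) = 0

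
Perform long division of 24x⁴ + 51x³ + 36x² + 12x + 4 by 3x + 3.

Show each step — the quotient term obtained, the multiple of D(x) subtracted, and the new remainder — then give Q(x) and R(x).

Step 1: lead(24x⁴ + 51x³ + 36x² + 12x + 4) ÷ lead(D) = 24x⁴ ÷ 3x = 8x³. Subtract (8x³)·D = 24x⁴ + 24x³. Remainder: 27x³ + 36x² + 12x + 4.
Step 2: lead(27x³ + 36x² + 12x + 4) ÷ lead(D) = 27x³ ÷ 3x = 9x². Subtract (9x²)·D = 27x³ + 27x². Remainder: 9x² + 12x + 4.
Step 3: lead(9x² + 12x + 4) ÷ lead(D) = 9x² ÷ 3x = 3x. Subtract (3x)·D = 9x² + 9x. Remainder: 3x + 4.
Step 4: lead(3x + 4) ÷ lead(D) = 3x ÷ 3x = 1. Subtract (1)·D = 3x + 3. Remainder: 1.

Q(x) = 8x³ + 9x² + 3x + 1; R(x) = 1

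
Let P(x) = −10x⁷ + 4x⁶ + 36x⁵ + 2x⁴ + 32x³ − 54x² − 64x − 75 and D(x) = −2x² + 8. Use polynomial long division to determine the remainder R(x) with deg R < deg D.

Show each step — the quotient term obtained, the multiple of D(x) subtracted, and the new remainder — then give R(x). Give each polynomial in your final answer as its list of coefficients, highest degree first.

Step 1: lead(−10x⁷ + 4x⁶ + 36x⁵ + 2x⁴ + 32x³ − 54x² − 64x − 75) ÷ lead(D) = −10x⁷ ÷ −2x² = 5x⁵. Subtract (5x⁵)·D = −10x⁷ + 40x⁵. Remainder: 4x⁶ − 4x⁵ + 2x⁴ + 32x³ − 54x² − 64x − 75.
Step 2: lead(4x⁶ − 4x⁵ + 2x⁴ + 32x³ − 54x² − 64x − 75) ÷ lead(D) = 4x⁶ ÷ −2x² = −2x⁴. Subtract (−2x⁴)·D = 4x⁶ − 16x⁴. Remainder: −4x⁵ + 18x⁴ + 32x³ − 54x² − 64x − 75.
Step 3: lead(−4x⁵ + 18x⁴ + 32x³ − 54x² − 64x − 75) ÷ lead(D) = −4x⁵ ÷ −2x² = 2x³. Subtract (2x³)·D = −4x⁵ + 16x³. Remainder: 18x⁴ + 16x³ − 54x² − 64x − 75.
Step 4: lead(18x⁴ + 16x³ − 54x² − 64x − 75) ÷ lead(D) = 18x⁴ ÷ −2x² = −9x². Subtract (−9x²)·D = 18x⁴ − 72x². Remainder: 16x³ + 18x² − 64x − 75.
Step 5: lead(16x³ + 18x² − 64x − 75) ÷ lead(D) = 16x³ ÷ −2x² = −8x. Subtract (−8x)·D = 16x³ − 64x. Remainder: 18x² − 75.
Step 6: lead(18x² − 75) ÷ lead(D) = 18x² ÷ −2x² = −9. Subtract (−9)·D = 18x² − 72. Remainder: −3.

R = [-3]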